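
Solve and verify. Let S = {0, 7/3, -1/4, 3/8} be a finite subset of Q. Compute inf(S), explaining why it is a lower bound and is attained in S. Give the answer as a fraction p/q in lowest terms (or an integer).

S is finite, so inf(S) = min(S).
Sorted increasing:
-1/4, 0, 3/8, 7/3
The extremum is -1/4.
For every x in S, x >= -1/4. And -1/4 is in S, so it is attained.
Therefore inf(S) = -1/4.

-1/4


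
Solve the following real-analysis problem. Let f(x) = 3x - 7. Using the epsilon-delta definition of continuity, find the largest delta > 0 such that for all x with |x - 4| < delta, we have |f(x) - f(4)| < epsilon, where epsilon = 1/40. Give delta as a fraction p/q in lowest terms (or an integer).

We compute f(4) = 3*(4) - 7 = 5.
|f(x) - f(4)| = |3x - 7 - (5)| = |3(x - 4)| = 3|x - 4|.
We need 3|x - 4| < 1/40, i.e. |x - 4| < 1/40 / 3 = 1/120.
So any delta <= 1/120 works. Conversely, if delta > 1/120, then x = 4 + 1/120 satisfies |x - 4| = 1/120 < delta but |f(x) - f(4)| = 3 * 1/120 = 1/40, which is not < 1/40; so no larger delta works.
Hence the largest such delta is 1/120.

1/120


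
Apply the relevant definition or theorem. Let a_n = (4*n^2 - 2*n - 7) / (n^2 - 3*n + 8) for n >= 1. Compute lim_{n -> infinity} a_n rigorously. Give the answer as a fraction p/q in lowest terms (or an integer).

Divide numerator and denominator by n^2, the highest power:
numerator / n^2 = 4 - 2/n - 7/n^2
denominator / n^2 = 1 - 3/n + 8/n^2
As n -> infinity, all terms of the form c/n^k (k >= 1) tend to 0.
So numerator / n^2 -> 4 and denominator / n^2 -> 1.
Therefore lim a_n = 4.

4


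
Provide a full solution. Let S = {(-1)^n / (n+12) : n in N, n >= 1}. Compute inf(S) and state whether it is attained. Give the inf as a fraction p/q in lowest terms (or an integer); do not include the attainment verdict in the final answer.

Analysis:
- Values: -1/13, 1/14, -1/15, 1/16, -1/17, ...
- Positive terms (even n): 1/(2+12), 1/(4+12), ... decreasing -> max = 1/14 (n=2).
- Negative terms (odd n): -1/(1+12), -1/(3+12), ... increasing -> min = -1/13 (n=1).
- So sup = 1/14 (attained at n=2); inf = -1/13 (attained at n=1).
Conclusion: inf(S) = -1/13, attained in S.

-1/13


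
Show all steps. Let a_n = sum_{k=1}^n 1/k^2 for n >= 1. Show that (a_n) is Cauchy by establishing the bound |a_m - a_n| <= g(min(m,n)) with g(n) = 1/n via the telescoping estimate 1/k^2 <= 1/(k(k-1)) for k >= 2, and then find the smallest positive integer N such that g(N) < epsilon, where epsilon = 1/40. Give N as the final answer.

For m > n >= 1: |a_m - a_n| = sum_{k=n+1}^m 1/k^2.
Use 1/k^2 <= 1/(k(k-1)) = 1/(k-1) - 1/k for k >= 2:
sum_{k=n+1}^m 1/k^2 <= sum_{k=n+1}^m (1/(k-1) - 1/k) = 1/n - 1/m <= 1/n.
By symmetry the same bound holds with n,m swapped, so |a_m - a_n| <= 1/min(m,n) = g(min(m,n)). Since g(n) -> 0, (a_n) is Cauchy.
Now solve g(N) < 1/40: 1/N < 1/40 <=> N > 1/(1/40) = 40.
The smallest integer strictly greater than 40 is N = 41.
Check: g(41) = 1/41 < 1/40; g(40) = 1/40 >= 1/40. So N = 41.

41


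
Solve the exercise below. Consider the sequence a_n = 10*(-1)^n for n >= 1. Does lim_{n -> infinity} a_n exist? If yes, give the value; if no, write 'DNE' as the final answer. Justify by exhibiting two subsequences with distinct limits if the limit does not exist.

Examine the behaviour of a_n along subsequences.
Even-n subsequence a_{2k} = 10 -> 10. Odd-n subsequence a_{2k+1} = -10 -> -10.
Since these two subsequential limits are 10 and -10, distinct, the full sequence cannot converge (a convergent sequence has all subsequences tending to the same limit). So lim a_n does not exist.

DNE


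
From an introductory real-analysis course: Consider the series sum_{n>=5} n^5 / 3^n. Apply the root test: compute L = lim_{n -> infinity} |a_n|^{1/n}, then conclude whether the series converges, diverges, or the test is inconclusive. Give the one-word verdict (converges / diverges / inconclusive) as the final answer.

Let a_n denote the general term. Form |a_n|^(1/n) and simplify:
|a_n|^(1/n) = n^(5/n)/3
Take the limit as n -> infinity: L = 1/3.
Since L = 1/3 < 1, the root test implies convergence.

converges


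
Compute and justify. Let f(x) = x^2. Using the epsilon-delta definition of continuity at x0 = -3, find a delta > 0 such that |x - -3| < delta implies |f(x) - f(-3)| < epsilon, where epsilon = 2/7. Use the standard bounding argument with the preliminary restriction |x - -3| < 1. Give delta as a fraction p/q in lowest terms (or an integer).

Factor: |x^2 - (-3)^2| = |x - -3| * |x + -3|.
Impose |x - -3| < 1 first. Then |x + -3| = |(x - -3) + 2*(-3)| <= |x - -3| + 2*|-3| < 1 + 6 = 7.
So |x^2 - (-3)^2| < delta * 7.
We need delta * 7 <= 2/7, i.e. delta <= 2/7/7 = 2/49.
Since 2/49 < 1, this is tighter than 1; take delta = 2/49.
So delta = 2/49 works.

2/49


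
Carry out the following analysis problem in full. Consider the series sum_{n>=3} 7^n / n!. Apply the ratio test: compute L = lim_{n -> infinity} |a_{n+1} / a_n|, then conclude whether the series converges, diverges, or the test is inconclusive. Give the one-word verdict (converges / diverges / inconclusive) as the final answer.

Let a_n denote the general term. Form the ratio a_{n+1}/a_n and simplify:
a_{n+1}/a_n = 7/(n + 1)
Take the limit as n -> infinity: L = 0.
Since L = 0 < 1, the ratio test implies the series converges.

converges


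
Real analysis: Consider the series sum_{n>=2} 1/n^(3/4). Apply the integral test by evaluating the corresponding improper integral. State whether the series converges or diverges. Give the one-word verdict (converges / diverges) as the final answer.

Let f(x) = x^(-3/4). Then f is positive, continuous, and decreasing on [2, infinity), so the integral test applies.
Compute the improper integral int_{2}^infinity f(x) dx:
  antiderivative F(x) = 4*x^(1/4).
  As x -> infinity, F(x) -> infinity (since p = 3/4 < 1).
  So the integral diverges. By the integral test, the series diverges.

diverges


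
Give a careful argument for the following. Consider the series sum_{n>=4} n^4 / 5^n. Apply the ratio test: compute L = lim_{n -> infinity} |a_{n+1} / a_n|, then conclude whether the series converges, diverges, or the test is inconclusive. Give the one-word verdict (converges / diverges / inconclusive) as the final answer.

Let a_n denote the general term. Form the ratio a_{n+1}/a_n and simplify:
a_{n+1}/a_n = (n + 1)^4/(5*n^4)
Take the limit as n -> infinity: L = 1/5.
Since L = 1/5 < 1, the ratio test implies the series converges.

converges


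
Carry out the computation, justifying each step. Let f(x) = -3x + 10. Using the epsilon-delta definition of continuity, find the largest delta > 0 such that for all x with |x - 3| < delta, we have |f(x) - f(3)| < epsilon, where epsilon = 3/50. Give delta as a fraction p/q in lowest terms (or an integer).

We compute f(3) = -3*(3) + 10 = 1.
|f(x) - f(3)| = |-3x + 10 - (1)| = |-3(x - 3)| = 3|x - 3|.
We need 3|x - 3| < 3/50, i.e. |x - 3| < 3/50 / 3 = 1/50.
So any delta <= 1/50 works. Conversely, if delta > 1/50, then x = 3 + 1/50 satisfies |x - 3| = 1/50 < delta but |f(x) - f(3)| = 3 * 1/50 = 3/50, which is not < 3/50; so no larger delta works.
Hence the largest such delta is 1/50.

1/50


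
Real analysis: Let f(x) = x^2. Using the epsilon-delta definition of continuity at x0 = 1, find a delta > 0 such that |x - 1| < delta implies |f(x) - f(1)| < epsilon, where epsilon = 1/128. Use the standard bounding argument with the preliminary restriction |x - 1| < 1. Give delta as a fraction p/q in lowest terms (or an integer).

Factor: |x^2 - (1)^2| = |x - 1| * |x + 1|.
Impose |x - 1| < 1 first. Then |x + 1| = |(x - 1) + 2*(1)| <= |x - 1| + 2*|1| < 1 + 2 = 3.
So |x^2 - (1)^2| < delta * 3.
We need delta * 3 <= 1/128, i.e. delta <= 1/128/3 = 1/384.
Since 1/384 < 1, this is tighter than 1; take delta = 1/384.
So delta = 1/384 works.

1/384


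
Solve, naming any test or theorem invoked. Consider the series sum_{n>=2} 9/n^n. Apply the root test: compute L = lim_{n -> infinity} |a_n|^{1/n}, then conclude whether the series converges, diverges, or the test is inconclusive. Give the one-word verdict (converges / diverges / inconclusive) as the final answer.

Let a_n denote the general term. Form |a_n|^(1/n) and simplify:
|a_n|^(1/n) = 3^(2/n)/n
Take the limit as n -> infinity: L = 0.
Since L = 0 < 1, the root test implies convergence.

converges


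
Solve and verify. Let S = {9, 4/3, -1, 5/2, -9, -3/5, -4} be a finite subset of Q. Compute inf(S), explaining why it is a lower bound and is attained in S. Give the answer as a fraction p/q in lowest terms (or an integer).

S is finite, so inf(S) = min(S).
Sorted increasing:
-9, -4, -1, -3/5, 4/3, 5/2, 9
The extremum is -9.
For every x in S, x >= -9. And -9 is in S, so it is attained.
Therefore inf(S) = -9.

-9


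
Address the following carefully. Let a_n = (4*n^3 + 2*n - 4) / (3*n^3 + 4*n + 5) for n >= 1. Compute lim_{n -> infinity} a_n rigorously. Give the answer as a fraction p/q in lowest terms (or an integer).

Divide numerator and denominator by n^3, the highest power:
numerator / n^3 = 4 + 2/n^2 - 4/n^3
denominator / n^3 = 3 + 4/n^2 + 5/n^3
As n -> infinity, all terms of the form c/n^k (k >= 1) tend to 0.
So numerator / n^3 -> 4 and denominator / n^3 -> 3.
Therefore lim a_n = 4/3.

4/3


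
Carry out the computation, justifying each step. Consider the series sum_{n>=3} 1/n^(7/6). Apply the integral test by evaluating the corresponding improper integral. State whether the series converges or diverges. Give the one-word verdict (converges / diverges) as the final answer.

Let f(x) = x^(-7/6). Then f is positive, continuous, and decreasing on [3, infinity), so the integral test applies.
Compute the improper integral int_{3}^infinity f(x) dx:
  antiderivative F(x) = -6/x^(1/6).
  As x -> infinity, F(x) -> 0 (since p = 7/6 > 1).
  So int = F(infinity) - F(3) = 0 - (-2*3^(5/6)) = 2*3^(5/6).
  Finite, so by the integral test, the series converges.

converges


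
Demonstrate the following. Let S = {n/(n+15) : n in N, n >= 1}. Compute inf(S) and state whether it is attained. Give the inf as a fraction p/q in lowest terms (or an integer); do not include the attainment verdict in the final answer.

Analysis:
- Values: 1/16, 2/17, 1/6, 4/19, ... strictly increasing.
- Minimum is 1/16 (n=1); inf = 1/16 (attained).
- n/(n+15) = 1 - 15/(n+15) -> 1 from below as n -> infinity, and never equals 1.
- So sup = 1 (not attained).
Conclusion: inf(S) = 1/16, attained in S.

1/16


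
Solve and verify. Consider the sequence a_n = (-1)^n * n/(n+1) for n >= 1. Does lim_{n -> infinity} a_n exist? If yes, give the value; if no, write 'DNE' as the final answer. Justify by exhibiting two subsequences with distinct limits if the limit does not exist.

Examine the behaviour of a_n along subsequences.
a_{2k} = 2k/(2k+1) -> 1. a_{2k+1} = -(2k+1)/(2k+2) -> -1.
Since these two subsequential limits are 1 and -1, distinct, the full sequence cannot converge (a convergent sequence has all subsequences tending to the same limit). So lim a_n does not exist.

DNE


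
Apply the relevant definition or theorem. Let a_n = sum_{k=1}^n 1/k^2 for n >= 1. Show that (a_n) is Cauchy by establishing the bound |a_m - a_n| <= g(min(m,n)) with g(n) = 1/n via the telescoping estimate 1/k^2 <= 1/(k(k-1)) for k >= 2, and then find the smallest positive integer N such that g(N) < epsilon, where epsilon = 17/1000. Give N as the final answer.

For m > n >= 1: |a_m - a_n| = sum_{k=n+1}^m 1/k^2.
Use 1/k^2 <= 1/(k(k-1)) = 1/(k-1) - 1/k for k >= 2:
sum_{k=n+1}^m 1/k^2 <= sum_{k=n+1}^m (1/(k-1) - 1/k) = 1/n - 1/m <= 1/n.
By symmetry the same bound holds with n,m swapped, so |a_m - a_n| <= 1/min(m,n) = g(min(m,n)). Since g(n) -> 0, (a_n) is Cauchy.
Now solve g(N) < 17/1000: 1/N < 17/1000 <=> N > 1/(17/1000) = 1000/17.
The smallest integer strictly greater than 1000/17 is N = 59.
Check: g(59) = 1/59 < 17/1000; g(58) = 1/58 >= 17/1000. So N = 59.

59


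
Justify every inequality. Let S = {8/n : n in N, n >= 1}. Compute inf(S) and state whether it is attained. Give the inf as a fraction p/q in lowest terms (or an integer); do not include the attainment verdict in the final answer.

Analysis:
- Values: 8, 4, 8/3, 2, ... strictly decreasing.
- The maximum is 8 (n=1); sup = 8 (attained).
- The set is bounded below by 0; 8/n -> 0 so 0 is the greatest lower bound.
- 0 is not in the set, so inf = 0 is not attained.
Conclusion: inf(S) = 0, not attained in S.

0


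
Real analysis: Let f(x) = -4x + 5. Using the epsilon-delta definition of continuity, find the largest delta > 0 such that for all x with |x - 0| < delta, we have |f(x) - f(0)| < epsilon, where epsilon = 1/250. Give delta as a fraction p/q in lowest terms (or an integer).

We compute f(0) = -4*(0) + 5 = 5.
|f(x) - f(0)| = |-4x + 5 - (5)| = |-4(x - 0)| = 4|x - 0|.
We need 4|x - 0| < 1/250, i.e. |x - 0| < 1/250 / 4 = 1/1000.
So any delta <= 1/1000 works. Conversely, if delta > 1/1000, then x = 0 + 1/1000 satisfies |x - 0| = 1/1000 < delta but |f(x) - f(0)| = 4 * 1/1000 = 1/250, which is not < 1/250; so no larger delta works.
Hence the largest such delta is 1/1000.

1/1000


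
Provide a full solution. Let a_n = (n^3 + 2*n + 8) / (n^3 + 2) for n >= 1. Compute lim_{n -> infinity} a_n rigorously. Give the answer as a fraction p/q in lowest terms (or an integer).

Divide numerator and denominator by n^3, the highest power:
numerator / n^3 = 1 + 2/n^2 + 8/n^3
denominator / n^3 = 1 + 2/n^3
As n -> infinity, all terms of the form c/n^k (k >= 1) tend to 0.
So numerator / n^3 -> 1 and denominator / n^3 -> 1.
Therefore lim a_n = 1.

1


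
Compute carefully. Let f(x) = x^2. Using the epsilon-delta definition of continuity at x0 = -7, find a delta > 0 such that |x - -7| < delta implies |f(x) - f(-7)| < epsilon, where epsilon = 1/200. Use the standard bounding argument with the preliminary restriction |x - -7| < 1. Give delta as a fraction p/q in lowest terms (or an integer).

Factor: |x^2 - (-7)^2| = |x - -7| * |x + -7|.
Impose |x - -7| < 1 first. Then |x + -7| = |(x - -7) + 2*(-7)| <= |x - -7| + 2*|-7| < 1 + 14 = 15.
So |x^2 - (-7)^2| < delta * 15.
We need delta * 15 <= 1/200, i.e. delta <= 1/200/15 = 1/3000.
Since 1/3000 < 1, this is tighter than 1; take delta = 1/3000.
So delta = 1/3000 works.

1/3000


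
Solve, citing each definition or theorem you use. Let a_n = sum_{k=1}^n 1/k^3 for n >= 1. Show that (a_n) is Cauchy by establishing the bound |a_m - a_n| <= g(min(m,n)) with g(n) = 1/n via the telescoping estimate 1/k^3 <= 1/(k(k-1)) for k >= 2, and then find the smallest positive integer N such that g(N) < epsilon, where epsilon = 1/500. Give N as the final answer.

For m > n >= 1: |a_m - a_n| = sum_{k=n+1}^m 1/k^3.
Use 1/k^3 <= 1/(k(k-1)) = 1/(k-1) - 1/k for k >= 2 (which holds since k^3 >= k^2 >= k(k-1) for k >= 2):
sum_{k=n+1}^m 1/k^3 <= sum_{k=n+1}^m (1/(k-1) - 1/k) = 1/n - 1/m <= 1/n.
By symmetry the same bound holds with n,m swapped, so |a_m - a_n| <= 1/min(m,n) = g(min(m,n)). Since g(n) -> 0, (a_n) is Cauchy.
Now solve g(N) < 1/500: 1/N < 1/500 <=> N > 1/(1/500) = 500.
The smallest integer strictly greater than 500 is N = 501.
Check: g(501) = 1/501 < 1/500; g(500) = 1/500 >= 1/500. So N = 501.

501


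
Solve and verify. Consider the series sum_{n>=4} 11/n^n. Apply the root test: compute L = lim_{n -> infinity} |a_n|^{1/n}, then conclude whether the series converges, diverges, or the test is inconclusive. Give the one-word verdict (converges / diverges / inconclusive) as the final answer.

Let a_n denote the general term. Form |a_n|^(1/n) and simplify:
|a_n|^(1/n) = 11^(1/n)/n
Take the limit as n -> infinity: L = 0.
Since L = 0 < 1, the root test implies convergence.

converges


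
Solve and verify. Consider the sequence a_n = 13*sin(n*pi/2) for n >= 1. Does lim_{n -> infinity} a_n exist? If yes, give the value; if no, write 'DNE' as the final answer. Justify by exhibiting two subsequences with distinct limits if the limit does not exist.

Examine the behaviour of a_n along subsequences.
a_{4k+1} = 13*sin(pi/2 + 2k*pi) = 13 -> 13. a_{4k+3} = 13*sin(3pi/2 + 2k*pi) = -13 -> -13.
Since these two subsequential limits are 13 and -13, distinct, the full sequence cannot converge (a convergent sequence has all subsequences tending to the same limit). So lim a_n does not exist.

DNE


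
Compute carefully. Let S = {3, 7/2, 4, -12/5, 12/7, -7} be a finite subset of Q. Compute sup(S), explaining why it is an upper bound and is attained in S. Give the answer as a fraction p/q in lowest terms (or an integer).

S is finite, so sup(S) = max(S).
Sorted decreasing:
4, 7/2, 3, 12/7, -12/5, -7
The extremum is 4.
For every x in S, x <= 4. And 4 is in S, so it is attained.
Therefore sup(S) = 4.

4


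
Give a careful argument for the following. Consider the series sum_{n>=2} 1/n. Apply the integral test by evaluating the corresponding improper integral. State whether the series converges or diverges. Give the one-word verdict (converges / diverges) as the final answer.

Let f(x) = 1/x. Then f is positive, continuous, and decreasing on [2, infinity), so the integral test applies.
Compute the improper integral int_{2}^infinity f(x) dx:
  antiderivative F(x) = log(x).
  As x -> infinity, log(x) -> infinity.
  So int = infinity - log(2) = infinity. By the integral test, the series diverges.

diverges


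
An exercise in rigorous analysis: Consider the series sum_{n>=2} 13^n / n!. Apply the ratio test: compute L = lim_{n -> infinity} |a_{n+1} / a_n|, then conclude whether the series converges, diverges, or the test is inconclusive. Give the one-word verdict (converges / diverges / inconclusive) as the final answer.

Let a_n denote the general term. Form the ratio a_{n+1}/a_n and simplify:
a_{n+1}/a_n = 13/(n + 1)
Take the limit as n -> infinity: L = 0.
Since L = 0 < 1, the ratio test implies the series converges.

converges


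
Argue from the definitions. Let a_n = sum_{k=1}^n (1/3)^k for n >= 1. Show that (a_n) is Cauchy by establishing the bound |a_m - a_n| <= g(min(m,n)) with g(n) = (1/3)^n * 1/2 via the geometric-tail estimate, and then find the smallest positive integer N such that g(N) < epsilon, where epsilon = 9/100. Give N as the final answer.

For m > n >= 1: |a_m - a_n| = sum_{k=n+1}^m (1/3)^k < sum_{k=n+1}^infinity (1/3)^k = (1/3)^(n+1) / (1 - 1/3) = (1/3)^n * (1/3) * (3/2) = (1/3)^n * 1/2.
So g(n) = (1/3)^n / 2. Since g(n) -> 0, (a_n) is Cauchy.
Now solve g(N) < 9/100: (1/3)^N / 2 < 9/100 <=> 3^N > 1 / (2 * 9/100) = 50/9.
Check powers of 3: 3^1 = 3 <= 50/9, 3^2 = 9 > 50/9.
So the smallest such N is 2. Check: g(2) = 1/(2 * 9) = 1/18 < 9/100.

2


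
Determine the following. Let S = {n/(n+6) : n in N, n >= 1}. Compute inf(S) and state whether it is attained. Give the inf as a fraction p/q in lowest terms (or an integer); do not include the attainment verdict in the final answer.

Analysis:
- Values: 1/7, 1/4, 1/3, 2/5, ... strictly increasing.
- Minimum is 1/7 (n=1); inf = 1/7 (attained).
- n/(n+6) = 1 - 6/(n+6) -> 1 from below as n -> infinity, and never equals 1.
- So sup = 1 (not attained).
Conclusion: inf(S) = 1/7, attained in S.

1/7


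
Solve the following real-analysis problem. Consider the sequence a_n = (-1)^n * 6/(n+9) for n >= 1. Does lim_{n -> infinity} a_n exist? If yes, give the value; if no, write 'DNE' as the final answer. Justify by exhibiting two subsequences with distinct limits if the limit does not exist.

Examine the behaviour of a_n along subsequences.
Even-n subsequence a_{2k} = 6/(2k+9) -> 0. Odd-n subsequence a_{2k+1} = -6/(2k+10) -> 0. Both tend to 0, which suggests the limit is 0; verify directly.
|a_n - 0| = 6/(n+9) < 6/n for every n >= 1.
Given epsilon > 0, choose a positive integer N > 6/epsilon. Then for all n >= N, |a_n| < 6/n <= 6/N < epsilon.
So by the definition of the limit, lim a_n exists and equals 0.

0


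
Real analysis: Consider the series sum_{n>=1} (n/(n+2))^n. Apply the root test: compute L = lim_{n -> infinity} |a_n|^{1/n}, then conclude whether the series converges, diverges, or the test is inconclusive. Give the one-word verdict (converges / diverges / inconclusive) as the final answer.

Let a_n denote the general term. Form |a_n|^(1/n) and simplify:
|a_n|^(1/n) = n/(n + 2)
Take the limit as n -> infinity: L = 1.
Since L = 1, the root test is inconclusive. (In fact a_n = (n/(n+2))^n -> e^(-2) != 0, so the nth-term test shows divergence; but the root test itself gives no conclusion.)

inconclusive


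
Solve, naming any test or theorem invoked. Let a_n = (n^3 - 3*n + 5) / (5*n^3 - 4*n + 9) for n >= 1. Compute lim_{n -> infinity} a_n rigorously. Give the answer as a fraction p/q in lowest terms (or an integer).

Divide numerator and denominator by n^3, the highest power:
numerator / n^3 = 1 - 3/n^2 + 5/n^3
denominator / n^3 = 5 - 4/n^2 + 9/n^3
As n -> infinity, all terms of the form c/n^k (k >= 1) tend to 0.
So numerator / n^3 -> 1 and denominator / n^3 -> 5.
Therefore lim a_n = 1/5.

1/5


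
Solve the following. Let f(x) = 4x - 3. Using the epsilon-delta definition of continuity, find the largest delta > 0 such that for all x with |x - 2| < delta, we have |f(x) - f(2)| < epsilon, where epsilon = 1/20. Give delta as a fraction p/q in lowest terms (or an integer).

We compute f(2) = 4*(2) - 3 = 5.
|f(x) - f(2)| = |4x - 3 - (5)| = |4(x - 2)| = 4|x - 2|.
We need 4|x - 2| < 1/20, i.e. |x - 2| < 1/20 / 4 = 1/80.
So any delta <= 1/80 works. Conversely, if delta > 1/80, then x = 2 + 1/80 satisfies |x - 2| = 1/80 < delta but |f(x) - f(2)| = 4 * 1/80 = 1/20, which is not < 1/20; so no larger delta works.
Hence the largest such delta is 1/80.

1/80


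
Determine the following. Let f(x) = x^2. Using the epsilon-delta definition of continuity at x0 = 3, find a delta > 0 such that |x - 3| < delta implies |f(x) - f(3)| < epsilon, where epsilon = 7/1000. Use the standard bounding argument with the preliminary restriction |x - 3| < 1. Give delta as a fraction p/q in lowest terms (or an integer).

Factor: |x^2 - (3)^2| = |x - 3| * |x + 3|.
Impose |x - 3| < 1 first. Then |x + 3| = |(x - 3) + 2*(3)| <= |x - 3| + 2*|3| < 1 + 6 = 7.
So |x^2 - (3)^2| < delta * 7.
We need delta * 7 <= 7/1000, i.e. delta <= 7/1000/7 = 1/1000.
Since 1/1000 < 1, this is tighter than 1; take delta = 1/1000.
So delta = 1/1000 works.

1/1000


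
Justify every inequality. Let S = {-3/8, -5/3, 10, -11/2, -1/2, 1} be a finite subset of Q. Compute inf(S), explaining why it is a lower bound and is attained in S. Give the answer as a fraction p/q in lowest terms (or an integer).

S is finite, so inf(S) = min(S).
Sorted increasing:
-11/2, -5/3, -1/2, -3/8, 1, 10
The extremum is -11/2.
For every x in S, x >= -11/2. And -11/2 is in S, so it is attained.
Therefore inf(S) = -11/2.

-11/2


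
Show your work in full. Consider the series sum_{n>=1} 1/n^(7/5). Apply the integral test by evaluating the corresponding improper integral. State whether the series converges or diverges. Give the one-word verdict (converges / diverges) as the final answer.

Let f(x) = x^(-7/5). Then f is positive, continuous, and decreasing on [1, infinity), so the integral test applies.
Compute the improper integral int_{1}^infinity f(x) dx:
  antiderivative F(x) = -5/(2*x^(2/5)).
  As x -> infinity, F(x) -> 0 (since p = 7/5 > 1).
  So int = F(infinity) - F(1) = 0 - (-5/2) = 5/2.
  Finite, so by the integral test, the series converges.

converges


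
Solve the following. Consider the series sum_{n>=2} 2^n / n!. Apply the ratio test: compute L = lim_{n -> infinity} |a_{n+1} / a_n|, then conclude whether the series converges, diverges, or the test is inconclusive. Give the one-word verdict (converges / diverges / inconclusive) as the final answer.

Let a_n denote the general term. Form the ratio a_{n+1}/a_n and simplify:
a_{n+1}/a_n = 2/(n + 1)
Take the limit as n -> infinity: L = 0.
Since L = 0 < 1, the ratio test implies the series converges.

converges


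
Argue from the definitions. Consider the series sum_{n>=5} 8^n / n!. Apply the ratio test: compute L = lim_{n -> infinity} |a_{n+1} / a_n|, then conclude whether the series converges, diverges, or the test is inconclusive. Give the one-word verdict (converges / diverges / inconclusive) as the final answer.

Let a_n denote the general term. Form the ratio a_{n+1}/a_n and simplify:
a_{n+1}/a_n = 8/(n + 1)
Take the limit as n -> infinity: L = 0.
Since L = 0 < 1, the ratio test implies the series converges.

converges


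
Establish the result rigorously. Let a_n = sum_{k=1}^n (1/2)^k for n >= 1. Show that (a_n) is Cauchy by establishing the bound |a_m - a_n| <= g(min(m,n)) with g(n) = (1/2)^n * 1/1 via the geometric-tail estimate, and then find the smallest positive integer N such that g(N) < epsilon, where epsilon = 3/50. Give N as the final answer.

For m > n >= 1: |a_m - a_n| = sum_{k=n+1}^m (1/2)^k < sum_{k=n+1}^infinity (1/2)^k = (1/2)^(n+1) / (1 - 1/2) = (1/2)^n * (1/2) * (2/1) = (1/2)^n * 1/1.
So g(n) = (1/2)^n / 1. Since g(n) -> 0, (a_n) is Cauchy.
Now solve g(N) < 3/50: (1/2)^N / 1 < 3/50 <=> 2^N > 1 / (1 * 3/50) = 50/3.
Check powers of 2: 2^4 = 16 <= 50/3, 2^5 = 32 > 50/3.
So the smallest such N is 5. Check: g(5) = 1/(1 * 32) = 1/32 < 3/50.

5


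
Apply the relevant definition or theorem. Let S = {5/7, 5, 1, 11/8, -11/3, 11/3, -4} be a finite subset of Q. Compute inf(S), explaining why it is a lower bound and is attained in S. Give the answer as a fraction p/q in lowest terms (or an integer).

S is finite, so inf(S) = min(S).
Sorted increasing:
-4, -11/3, 5/7, 1, 11/8, 11/3, 5
The extremum is -4.
For every x in S, x >= -4. And -4 is in S, so it is attained.
Therefore inf(S) = -4.

-4


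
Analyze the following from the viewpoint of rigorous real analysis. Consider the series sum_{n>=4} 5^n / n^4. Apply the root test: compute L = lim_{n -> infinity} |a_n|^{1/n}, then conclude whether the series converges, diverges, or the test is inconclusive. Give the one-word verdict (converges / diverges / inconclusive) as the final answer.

Let a_n denote the general term. Form |a_n|^(1/n) and simplify:
|a_n|^(1/n) = 5/n^(4/n)
Take the limit as n -> infinity: L = 5.
Since L = 5 > 1, the root test implies divergence.

diverges


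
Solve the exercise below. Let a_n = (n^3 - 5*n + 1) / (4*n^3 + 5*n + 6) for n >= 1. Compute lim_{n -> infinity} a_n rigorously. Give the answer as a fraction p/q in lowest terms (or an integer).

Divide numerator and denominator by n^3, the highest power:
numerator / n^3 = 1 - 5/n^2 + n^(-3)
denominator / n^3 = 4 + 5/n^2 + 6/n^3
As n -> infinity, all terms of the form c/n^k (k >= 1) tend to 0.
So numerator / n^3 -> 1 and denominator / n^3 -> 4.
Therefore lim a_n = 1/4.

1/4


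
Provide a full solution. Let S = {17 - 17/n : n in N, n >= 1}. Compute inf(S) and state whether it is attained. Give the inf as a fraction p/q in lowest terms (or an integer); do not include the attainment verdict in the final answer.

Analysis:
- Values: 0, 17/2, 34/3, 51/4, ... strictly increasing.
- Minimum is 0 (n=1); inf = 0 (attained).
- 17 - 17/n -> 17 from below; sup = 17, not attained.
Conclusion: inf(S) = 0, attained in S.

0


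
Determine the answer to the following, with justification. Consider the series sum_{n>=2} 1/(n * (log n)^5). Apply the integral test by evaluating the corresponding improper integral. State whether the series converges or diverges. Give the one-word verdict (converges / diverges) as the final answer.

Let f(x) = 1/(x*log(x)^5). Then f is positive, continuous, and decreasing on [2, infinity), so the integral test applies.
Compute the improper integral int_{2}^infinity f(x) dx:
  antiderivative F(x) = -1/(4*log(x)^4).
  F(x) -> 0 as x -> infinity.  int = 0 - F(2) = 1/(4*log(2)^4) < infinity. By the integral test, the series converges.

converges


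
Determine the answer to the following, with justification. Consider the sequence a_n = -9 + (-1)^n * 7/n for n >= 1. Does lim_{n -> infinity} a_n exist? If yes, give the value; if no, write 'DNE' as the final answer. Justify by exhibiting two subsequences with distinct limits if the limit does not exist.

Examine the behaviour of a_n along subsequences.
Even-n subsequence a_{2k} = -9 + 7/(2k) -> -9. Odd-n subsequence a_{2k+1} = -9 - 7/(2k+1) -> -9. Both tend to -9, which suggests the limit is -9; verify directly.
|a_n - (-9)| = |(-1)^n * 7/n| = 7/n for every n >= 1.
Given epsilon > 0, choose a positive integer N > 7/epsilon. Then for all n >= N, |a_n - (-9)| = 7/n <= 7/N < epsilon.
So by the definition of the limit, lim a_n exists and equals -9.

-9


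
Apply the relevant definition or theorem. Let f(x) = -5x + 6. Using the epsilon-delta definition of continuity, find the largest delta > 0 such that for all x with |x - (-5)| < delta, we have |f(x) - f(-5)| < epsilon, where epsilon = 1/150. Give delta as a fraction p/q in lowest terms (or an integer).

We compute f(-5) = -5*(-5) + 6 = 31.
|f(x) - f(-5)| = |-5x + 6 - (31)| = |-5(x - (-5))| = 5|x - (-5)|.
We need 5|x - (-5)| < 1/150, i.e. |x - (-5)| < 1/150 / 5 = 1/750.
So any delta <= 1/750 works. Conversely, if delta > 1/750, then x = -5 + 1/750 satisfies |x - (-5)| = 1/750 < delta but |f(x) - f(-5)| = 5 * 1/750 = 1/150, which is not < 1/150; so no larger delta works.
Hence the largest such delta is 1/750.

1/750


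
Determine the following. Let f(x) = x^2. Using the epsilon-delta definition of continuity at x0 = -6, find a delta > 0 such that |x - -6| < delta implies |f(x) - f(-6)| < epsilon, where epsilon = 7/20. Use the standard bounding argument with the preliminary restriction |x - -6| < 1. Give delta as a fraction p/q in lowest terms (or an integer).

Factor: |x^2 - (-6)^2| = |x - -6| * |x + -6|.
Impose |x - -6| < 1 first. Then |x + -6| = |(x - -6) + 2*(-6)| <= |x - -6| + 2*|-6| < 1 + 12 = 13.
So |x^2 - (-6)^2| < delta * 13.
We need delta * 13 <= 7/20, i.e. delta <= 7/20/13 = 7/260.
Since 7/260 < 1, this is tighter than 1; take delta = 7/260.
So delta = 7/260 works.

7/260


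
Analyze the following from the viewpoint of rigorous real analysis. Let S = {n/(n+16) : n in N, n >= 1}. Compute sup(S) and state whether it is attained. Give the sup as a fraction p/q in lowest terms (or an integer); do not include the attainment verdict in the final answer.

Analysis:
- Values: 1/17, 1/9, 3/19, 1/5, ... strictly increasing.
- Minimum is 1/17 (n=1); inf = 1/17 (attained).
- n/(n+16) = 1 - 16/(n+16) -> 1 from below as n -> infinity, and never equals 1.
- So sup = 1 (not attained).
Conclusion: sup(S) = 1, not attained in S.

1


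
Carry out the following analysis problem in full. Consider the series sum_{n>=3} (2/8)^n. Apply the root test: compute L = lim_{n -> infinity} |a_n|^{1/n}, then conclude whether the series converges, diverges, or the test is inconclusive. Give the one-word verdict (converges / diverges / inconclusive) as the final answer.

Let a_n denote the general term. Form |a_n|^(1/n) and simplify:
|a_n|^(1/n) = 1/4
Take the limit as n -> infinity: L = 1/4.
Since L = 1/4 < 1, the root test implies convergence.

converges


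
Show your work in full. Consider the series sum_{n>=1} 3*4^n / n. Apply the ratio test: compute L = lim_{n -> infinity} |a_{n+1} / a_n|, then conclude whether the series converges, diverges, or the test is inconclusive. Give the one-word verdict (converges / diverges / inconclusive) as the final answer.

Let a_n denote the general term. Form the ratio a_{n+1}/a_n and simplify:
a_{n+1}/a_n = 4*n/(n + 1)
Take the limit as n -> infinity: L = 4.
Since L = 4 > 1 (or L = infinity), the ratio test implies the series diverges.

diverges


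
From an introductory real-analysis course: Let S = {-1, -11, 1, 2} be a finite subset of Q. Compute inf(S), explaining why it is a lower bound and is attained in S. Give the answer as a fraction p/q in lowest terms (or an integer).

S is finite, so inf(S) = min(S).
Sorted increasing:
-11, -1, 1, 2
The extremum is -11.
For every x in S, x >= -11. And -11 is in S, so it is attained.
Therefore inf(S) = -11.

-11


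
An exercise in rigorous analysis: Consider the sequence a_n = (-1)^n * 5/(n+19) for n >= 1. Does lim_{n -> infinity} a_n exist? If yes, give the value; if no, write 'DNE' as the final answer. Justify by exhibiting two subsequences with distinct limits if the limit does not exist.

Examine the behaviour of a_n along subsequences.
Even-n subsequence a_{2k} = 5/(2k+19) -> 0. Odd-n subsequence a_{2k+1} = -5/(2k+20) -> 0. Both tend to 0, which suggests the limit is 0; verify directly.
|a_n - 0| = 5/(n+19) < 5/n for every n >= 1.
Given epsilon > 0, choose a positive integer N > 5/epsilon. Then for all n >= N, |a_n| < 5/n <= 5/N < epsilon.
So by the definition of the limit, lim a_n exists and equals 0.

0


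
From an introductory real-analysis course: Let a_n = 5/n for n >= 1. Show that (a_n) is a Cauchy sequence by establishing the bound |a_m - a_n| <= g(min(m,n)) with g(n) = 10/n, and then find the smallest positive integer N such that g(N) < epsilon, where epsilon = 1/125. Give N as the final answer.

For any m, n >= 1, by the triangle inequality:
|a_m - a_n| = |5/m - 5/n| <= 5*1/m + 5*1/n <= 10/min(m,n).
So g(n) = 10/n bounds the Cauchy difference. Since g(n) -> 0, (a_n) is Cauchy.
Now solve g(N) < 1/125: 10/N < 1/125 <=> N > 10 / (1/125) = 1250.
The smallest integer strictly greater than 1250 is N = 1251.
Check: g(1251) = 10/1251 = 10/1251 < 1/125; g(1250) = 1/125 >= 1/125. So N = 1251.

1251


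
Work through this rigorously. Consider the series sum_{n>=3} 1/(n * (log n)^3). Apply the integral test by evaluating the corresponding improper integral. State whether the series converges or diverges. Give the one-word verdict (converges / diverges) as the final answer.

Let f(x) = 1/(x*log(x)^3). Then f is positive, continuous, and decreasing on [3, infinity), so the integral test applies.
Compute the improper integral int_{3}^infinity f(x) dx:
  antiderivative F(x) = -1/(2*log(x)^2).
  F(x) -> 0 as x -> infinity.  int = 0 - F(3) = 1/(2*log(3)^2) < infinity. By the integral test, the series converges.

converges


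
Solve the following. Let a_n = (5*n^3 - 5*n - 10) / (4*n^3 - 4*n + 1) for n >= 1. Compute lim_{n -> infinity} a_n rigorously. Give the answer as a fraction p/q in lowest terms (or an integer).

Divide numerator and denominator by n^3, the highest power:
numerator / n^3 = 5 - 5/n^2 - 10/n^3
denominator / n^3 = 4 - 4/n^2 + n^(-3)
As n -> infinity, all terms of the form c/n^k (k >= 1) tend to 0.
So numerator / n^3 -> 5 and denominator / n^3 -> 4.
Therefore lim a_n = 5/4.

5/4


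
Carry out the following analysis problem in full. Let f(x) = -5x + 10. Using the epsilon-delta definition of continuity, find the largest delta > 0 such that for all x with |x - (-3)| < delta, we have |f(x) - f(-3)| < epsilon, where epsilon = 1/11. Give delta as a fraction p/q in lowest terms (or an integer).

We compute f(-3) = -5*(-3) + 10 = 25.
|f(x) - f(-3)| = |-5x + 10 - (25)| = |-5(x - (-3))| = 5|x - (-3)|.
We need 5|x - (-3)| < 1/11, i.e. |x - (-3)| < 1/11 / 5 = 1/55.
So any delta <= 1/55 works. Conversely, if delta > 1/55, then x = -3 + 1/55 satisfies |x - (-3)| = 1/55 < delta but |f(x) - f(-3)| = 5 * 1/55 = 1/11, which is not < 1/11; so no larger delta works.
Hence the largest such delta is 1/55.

1/55


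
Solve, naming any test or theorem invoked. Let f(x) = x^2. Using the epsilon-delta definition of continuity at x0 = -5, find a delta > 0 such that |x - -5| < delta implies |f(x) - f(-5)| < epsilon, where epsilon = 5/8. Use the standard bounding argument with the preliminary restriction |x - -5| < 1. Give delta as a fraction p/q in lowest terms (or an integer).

Factor: |x^2 - (-5)^2| = |x - -5| * |x + -5|.
Impose |x - -5| < 1 first. Then |x + -5| = |(x - -5) + 2*(-5)| <= |x - -5| + 2*|-5| < 1 + 10 = 11.
So |x^2 - (-5)^2| < delta * 11.
We need delta * 11 <= 5/8, i.e. delta <= 5/8/11 = 5/88.
Since 5/88 < 1, this is tighter than 1; take delta = 5/88.
So delta = 5/88 works.

5/88


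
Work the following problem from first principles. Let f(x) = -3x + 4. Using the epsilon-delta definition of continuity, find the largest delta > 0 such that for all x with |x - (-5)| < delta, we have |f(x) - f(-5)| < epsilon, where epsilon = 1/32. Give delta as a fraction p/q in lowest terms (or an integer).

We compute f(-5) = -3*(-5) + 4 = 19.
|f(x) - f(-5)| = |-3x + 4 - (19)| = |-3(x - (-5))| = 3|x - (-5)|.
We need 3|x - (-5)| < 1/32, i.e. |x - (-5)| < 1/32 / 3 = 1/96.
So any delta <= 1/96 works. Conversely, if delta > 1/96, then x = -5 + 1/96 satisfies |x - (-5)| = 1/96 < delta but |f(x) - f(-5)| = 3 * 1/96 = 1/32, which is not < 1/32; so no larger delta works.
Hence the largest such delta is 1/96.

1/96


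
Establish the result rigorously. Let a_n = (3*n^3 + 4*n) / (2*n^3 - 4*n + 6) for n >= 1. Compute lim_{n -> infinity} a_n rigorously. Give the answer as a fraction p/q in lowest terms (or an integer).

Divide numerator and denominator by n^3, the highest power:
numerator / n^3 = 3 + 4/n^2
denominator / n^3 = 2 - 4/n^2 + 6/n^3
As n -> infinity, all terms of the form c/n^k (k >= 1) tend to 0.
So numerator / n^3 -> 3 and denominator / n^3 -> 2.
Therefore lim a_n = 3/2.

3/2


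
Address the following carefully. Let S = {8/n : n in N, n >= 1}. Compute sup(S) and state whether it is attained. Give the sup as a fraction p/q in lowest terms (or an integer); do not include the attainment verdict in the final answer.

Analysis:
- Values: 8, 4, 8/3, 2, ... strictly decreasing.
- The maximum is 8 (n=1); sup = 8 (attained).
- The set is bounded below by 0; 8/n -> 0 so 0 is the greatest lower bound.
- 0 is not in the set, so inf = 0 is not attained.
Conclusion: sup(S) = 8, attained in S.

8


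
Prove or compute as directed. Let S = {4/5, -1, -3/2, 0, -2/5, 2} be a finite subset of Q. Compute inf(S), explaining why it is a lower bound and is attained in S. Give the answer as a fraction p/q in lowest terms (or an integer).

S is finite, so inf(S) = min(S).
Sorted increasing:
-3/2, -1, -2/5, 0, 4/5, 2
The extremum is -3/2.
For every x in S, x >= -3/2. And -3/2 is in S, so it is attained.
Therefore inf(S) = -3/2.

-3/2


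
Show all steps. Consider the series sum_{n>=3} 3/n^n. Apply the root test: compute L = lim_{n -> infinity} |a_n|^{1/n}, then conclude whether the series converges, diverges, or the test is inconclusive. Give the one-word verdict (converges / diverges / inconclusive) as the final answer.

Let a_n denote the general term. Form |a_n|^(1/n) and simplify:
|a_n|^(1/n) = 3^(1/n)/n
Take the limit as n -> infinity: L = 0.
Since L = 0 < 1, the root test implies convergence.

converges


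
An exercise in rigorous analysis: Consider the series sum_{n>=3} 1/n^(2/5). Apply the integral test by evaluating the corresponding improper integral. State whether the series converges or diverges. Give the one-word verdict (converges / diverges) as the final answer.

Let f(x) = x^(-2/5). Then f is positive, continuous, and decreasing on [3, infinity), so the integral test applies.
Compute the improper integral int_{3}^infinity f(x) dx:
  antiderivative F(x) = 5*x^(3/5)/3.
  As x -> infinity, F(x) -> infinity (since p = 2/5 < 1).
  So the integral diverges. By the integral test, the series diverges.

diverges


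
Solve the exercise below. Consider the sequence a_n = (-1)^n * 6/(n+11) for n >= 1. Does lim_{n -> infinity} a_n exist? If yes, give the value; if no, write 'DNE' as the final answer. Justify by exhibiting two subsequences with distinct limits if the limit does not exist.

Examine the behaviour of a_n along subsequences.
Even-n subsequence a_{2k} = 6/(2k+11) -> 0. Odd-n subsequence a_{2k+1} = -6/(2k+12) -> 0. Both tend to 0, which suggests the limit is 0; verify directly.
|a_n - 0| = 6/(n+11) < 6/n for every n >= 1.
Given epsilon > 0, choose a positive integer N > 6/epsilon. Then for all n >= N, |a_n| < 6/n <= 6/N < epsilon.
So by the definition of the limit, lim a_n exists and equals 0.

0


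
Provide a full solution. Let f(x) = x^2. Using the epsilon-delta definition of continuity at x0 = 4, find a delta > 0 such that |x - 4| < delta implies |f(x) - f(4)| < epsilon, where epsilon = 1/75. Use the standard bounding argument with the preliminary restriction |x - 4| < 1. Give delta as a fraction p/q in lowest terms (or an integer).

Factor: |x^2 - (4)^2| = |x - 4| * |x + 4|.
Impose |x - 4| < 1 first. Then |x + 4| = |(x - 4) + 2*(4)| <= |x - 4| + 2*|4| < 1 + 8 = 9.
So |x^2 - (4)^2| < delta * 9.
We need delta * 9 <= 1/75, i.e. delta <= 1/75/9 = 1/675.
Since 1/675 < 1, this is tighter than 1; take delta = 1/675.
So delta = 1/675 works.

1/675
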